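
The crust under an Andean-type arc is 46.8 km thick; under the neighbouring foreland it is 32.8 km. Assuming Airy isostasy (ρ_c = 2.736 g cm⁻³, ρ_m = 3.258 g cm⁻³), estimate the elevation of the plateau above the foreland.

2.24 km

Excess crust Δ = 46.8 km − 32.8 km = 14 km, split between elevation h and root r with h + r = Δ.
Airy balance ρ_c h = (ρ_m − ρ_c) r gives r = h ρ_c/(ρ_m − ρ_c), so h (1 + ρ_c/(ρ_m − ρ_c)) = Δ, i.e. h = Δ (ρ_m − ρ_c)/ρ_m.
h = 14 km × 0.522/3.258 = 2.24 km.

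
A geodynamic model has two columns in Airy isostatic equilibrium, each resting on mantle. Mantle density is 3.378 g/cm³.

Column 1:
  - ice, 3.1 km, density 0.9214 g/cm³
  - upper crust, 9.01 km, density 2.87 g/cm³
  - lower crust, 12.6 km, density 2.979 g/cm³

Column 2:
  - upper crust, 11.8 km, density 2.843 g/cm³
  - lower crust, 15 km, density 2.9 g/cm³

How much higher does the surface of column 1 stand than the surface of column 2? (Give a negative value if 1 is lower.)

For any compensation level in the mantle, the mantle terms cancel and isostasy reduces to e = (Σt_1 − Σt_2) − (Σ(ρt)_1 − Σ(ρt)_2) / ρ_m.
Σt_1 = 24.71 km; Σt_2 = 26.8 km; Σ(ρt)_1 = 66.25044; Σ(ρt)_2 = 77.0474 (in km·g/cm³).
e = (24.71 − 26.8) − (66.25044 − 77.0474) / 3.378 = 1.11 km.

1.11 km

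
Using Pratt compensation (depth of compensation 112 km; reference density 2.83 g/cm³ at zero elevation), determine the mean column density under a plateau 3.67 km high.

Pratt balance: ρ_ref D = ρ (D + h).
ρ = ρ_ref D/(D + h) = 2.83 × 112 km/(112 km + 3.67 km) = 2.74 g/cm³.

2.74 g/cm³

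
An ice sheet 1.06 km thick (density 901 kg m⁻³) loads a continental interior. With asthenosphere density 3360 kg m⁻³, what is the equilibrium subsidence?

By Archimedes' principle applied to the lithosphere: the ice load ρ_ice t is balanced by mantle displaced below, ρ_m s.
s = t ρ_ice / ρ_m = 1.06 km × 901/3360 = 0.284 km.

0.284 km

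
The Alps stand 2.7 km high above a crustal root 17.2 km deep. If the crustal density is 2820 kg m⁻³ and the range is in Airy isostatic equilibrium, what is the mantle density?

3260 kg m⁻³

Airy balance: ρ_c h = (ρ_m − ρ_c) r → ρ_m = ρ_c (1 + h/r).
ρ_m = 2820 × (1 + 2.7 km/17.2 km) = 3260 kg m⁻³.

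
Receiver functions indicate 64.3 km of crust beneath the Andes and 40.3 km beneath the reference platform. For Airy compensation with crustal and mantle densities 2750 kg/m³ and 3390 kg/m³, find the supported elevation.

Excess crust Δ = 64.3 km − 40.3 km = 24 km, split between elevation h and root r with h + r = Δ.
Airy balance ρ_c h = (ρ_m − ρ_c) r gives r = h ρ_c/(ρ_m − ρ_c), so h (1 + ρ_c/(ρ_m − ρ_c)) = Δ, i.e. h = Δ (ρ_m − ρ_c)/ρ_m.
h = 24 km × 640/3390 = 4.53 km.

4.53 km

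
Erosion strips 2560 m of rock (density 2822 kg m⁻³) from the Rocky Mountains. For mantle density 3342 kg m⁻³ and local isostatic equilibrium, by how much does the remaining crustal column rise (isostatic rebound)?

Unloading: uplift u = e ρ_c/ρ_m = 2560 m × 2822/3342 = 2160 m.

2160 m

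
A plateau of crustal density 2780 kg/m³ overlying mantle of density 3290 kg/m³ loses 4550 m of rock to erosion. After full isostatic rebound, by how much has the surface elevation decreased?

705 m

Rebound u = e ρ_c/ρ_m = 4550 m × 2780/3290 = 3845 m.
Net surface drop = e − u = 4550 m − 3845 m = e (ρ_m − ρ_c)/ρ_m = 705 m.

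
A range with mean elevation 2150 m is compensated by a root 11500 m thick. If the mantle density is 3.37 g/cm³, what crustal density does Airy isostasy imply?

ρ_c h = (ρ_m − ρ_c) r → ρ_c (h + r) = ρ_m r → ρ_c = ρ_m r / (h + r).
ρ_c = 3.37 × 11500 m / (2150 m + 11500 m) = 2.84 g/cm³.

2.84 g/cm³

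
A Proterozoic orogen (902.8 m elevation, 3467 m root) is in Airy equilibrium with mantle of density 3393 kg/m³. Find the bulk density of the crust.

ρ_c h = (ρ_m − ρ_c) r → ρ_c (h + r) = ρ_m r → ρ_c = ρ_m r / (h + r).
ρ_c = 3393 × 3467 m / (902.8 m + 3467 m) = 2690 kg/m³.

2690 kg/m³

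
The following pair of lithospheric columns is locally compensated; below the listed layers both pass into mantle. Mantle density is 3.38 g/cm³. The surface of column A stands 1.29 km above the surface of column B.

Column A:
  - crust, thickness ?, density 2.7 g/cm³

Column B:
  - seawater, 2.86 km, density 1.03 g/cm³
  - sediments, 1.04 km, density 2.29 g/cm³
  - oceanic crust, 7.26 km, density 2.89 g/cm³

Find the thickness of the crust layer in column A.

23.2 km

Take the compensation level at the base of the deeper column (depth z_c below the surface of column A) and equate Σ ρ_i t_i down to z_c; mantle fills any gap and the z_c terms cancel.
Column A: x×2.7 + (z_c − 0 − x)×3.38
Column B: 1.29×0 + 2.86×1.03 + 1.04×2.29 + 7.26×2.89 + (z_c − 1.29 − 11.16)×3.38
The z_c×3.38 term appears on both sides and cancels. Collect the known terms of each column as K = Σ(ρt)_known − 3.38 × (depth of known layers): K_A = 0 − 3.38×0 = 0; K_B = 26.3088 − 3.38×(1.29 + 11.16) = −15.7722.
Balance: K_A − x×(3.38 − 2.7) = K_B, so x = (K_A − K_B)/(3.38 − 2.7) = 15.7722/0.68 = 23.2 km.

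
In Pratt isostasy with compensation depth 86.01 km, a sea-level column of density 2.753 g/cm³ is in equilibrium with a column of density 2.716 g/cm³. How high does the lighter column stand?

ρ_ref D = ρ (D + h) → h = D (ρ_ref − ρ)/ρ.
h = 86.01 km × (2.753 − 2.716)/2.716 = 1.17 km.

1.17 km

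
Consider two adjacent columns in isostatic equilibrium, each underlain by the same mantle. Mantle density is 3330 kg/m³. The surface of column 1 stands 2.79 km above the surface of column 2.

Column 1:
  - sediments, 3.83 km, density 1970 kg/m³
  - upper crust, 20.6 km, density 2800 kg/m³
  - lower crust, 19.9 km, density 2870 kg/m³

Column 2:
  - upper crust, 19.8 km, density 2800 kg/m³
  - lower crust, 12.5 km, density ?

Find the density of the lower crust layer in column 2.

2890 kg/m³

Take the compensation level at the base of the deeper column (depth z_c below the surface of column 1) and equate Σ ρ_i t_i down to z_c; mantle fills any gap and the z_c terms cancel.
Column 1: 3.83×1970 + 20.6×2800 + 19.9×2870 + (z_c − 44.33)×3330
Column 2: 2.79×0 + 19.8×2800 + 12.5×ρ + (z_c − 2.79 − 32.3)×3330
The z_c×3330 term appears on both sides and cancels. Collect the known terms of each column as K = Σ(ρt)_known − 3330 × (depth of known layers): K_1 = 122338.1 − 3330×44.33 = −25280.8; K_2 = 55440 − 3330×(2.79 + 32.3) = −61409.7.
Balance: K_1 = K_2 + 12.5×ρ, so ρ = (K_1 − K_2)/12.5 = 36128.9/12.5 = 2890 kg/m³.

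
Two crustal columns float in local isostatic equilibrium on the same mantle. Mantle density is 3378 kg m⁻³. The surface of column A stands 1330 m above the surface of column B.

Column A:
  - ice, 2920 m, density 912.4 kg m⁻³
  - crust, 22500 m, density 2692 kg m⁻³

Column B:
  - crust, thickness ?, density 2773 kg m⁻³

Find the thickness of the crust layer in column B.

30000 m

Take the compensation level at the base of the deeper column (depth z_c below the surface of column A) and equate Σ ρ_i t_i down to z_c; mantle fills any gap and the z_c terms cancel.
Column A: 2920×912.4 + 22500×2692 + (z_c − 25420)×3378
Column B: 1330×0 + x×2773 + (z_c − 1330 − 0 − x)×3378
The z_c×3378 term appears on both sides and cancels. Collect the known terms of each column as K = Σ(ρt)_known − 3378 × (depth of known layers): K_A = 63234208 − 3378×25420 = −22634552; K_B = 0 − 3378×(1330 + 0) = −4492740.
Balance: K_A = K_B − x×(3378 − 2773), so x = (K_B − K_A)/(3378 − 2773) = 18141800/605 = 30000 m.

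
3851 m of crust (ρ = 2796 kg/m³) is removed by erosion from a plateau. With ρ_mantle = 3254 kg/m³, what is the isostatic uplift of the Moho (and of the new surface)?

3310 m

Unloading: uplift u = e ρ_c/ρ_m = 3851 m × 2796/3254 = 3310 m.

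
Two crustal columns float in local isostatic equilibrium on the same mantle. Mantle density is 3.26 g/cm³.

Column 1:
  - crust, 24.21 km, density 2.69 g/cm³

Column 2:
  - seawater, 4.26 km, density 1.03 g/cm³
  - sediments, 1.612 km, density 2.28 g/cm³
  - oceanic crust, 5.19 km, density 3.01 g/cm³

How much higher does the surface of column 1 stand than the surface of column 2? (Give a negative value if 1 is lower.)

0.436 km

For any compensation level in the mantle, the mantle terms cancel and isostasy reduces to e = (Σt_1 − Σt_2) − (Σ(ρt)_1 − Σ(ρt)_2) / ρ_m.
Σt_1 = 24.21 km; Σt_2 = 11.062 km; Σ(ρt)_1 = 65.1249; Σ(ρt)_2 = 23.68506 (in km·g/cm³).
e = (24.21 − 11.062) − (65.1249 − 23.68506) / 3.26 = 0.436 km.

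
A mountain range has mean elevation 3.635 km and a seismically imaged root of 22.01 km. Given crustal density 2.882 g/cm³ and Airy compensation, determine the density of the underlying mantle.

Airy balance: ρ_c h = (ρ_m − ρ_c) r → ρ_m = ρ_c (1 + h/r).
ρ_m = 2.882 × (1 + 3.635 km/22.01 km) = 3.36 g/cm³.

3.36 g/cm³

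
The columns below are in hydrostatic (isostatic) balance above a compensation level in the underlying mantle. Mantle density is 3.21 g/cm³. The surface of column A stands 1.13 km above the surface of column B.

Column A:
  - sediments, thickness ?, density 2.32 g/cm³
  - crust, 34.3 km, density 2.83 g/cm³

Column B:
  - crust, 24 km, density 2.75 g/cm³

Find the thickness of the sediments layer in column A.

Take the compensation level at the base of the deeper column (depth z_c below the surface of column A) and equate Σ ρ_i t_i down to z_c; mantle fills any gap and the z_c terms cancel.
Column A: x×2.32 + 34.3×2.83 + (z_c − 34.3 − x)×3.21
Column B: 1.13×0 + 24×2.75 + (z_c − 1.13 − 24)×3.21
The z_c×3.21 term appears on both sides and cancels. Collect the known terms of each column as K = Σ(ρt)_known − 3.21 × (depth of known layers): K_A = 97.069 − 3.21×34.3 = −13.034; K_B = 66 − 3.21×(1.13 + 24) = −14.6673.
Balance: K_A − x×(3.21 − 2.32) = K_B, so x = (K_A − K_B)/(3.21 − 2.32) = 1.6333/0.89 = 1.84 km.

1.84 km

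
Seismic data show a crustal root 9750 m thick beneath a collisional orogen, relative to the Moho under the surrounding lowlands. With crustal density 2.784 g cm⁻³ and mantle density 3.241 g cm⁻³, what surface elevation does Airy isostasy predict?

Balancing pressure at the compensation depth: ρ_c h = (ρ_m − ρ_c) r.
h = r (ρ_m − ρ_c) / ρ_c = 9750 m × (3.241 − 2.784) / 2.784 = 1600 m.

1600 m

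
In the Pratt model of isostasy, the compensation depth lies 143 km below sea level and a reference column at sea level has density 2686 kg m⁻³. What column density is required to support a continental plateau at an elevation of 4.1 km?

2610 kg m⁻³

Pratt balance: ρ_ref D = ρ (D + h).
ρ = ρ_ref D/(D + h) = 2686 × 143 km/(143 km + 4.1 km) = 2610 kg m⁻³.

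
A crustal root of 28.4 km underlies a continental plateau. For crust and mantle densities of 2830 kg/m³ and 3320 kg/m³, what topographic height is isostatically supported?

4.92 km

Equating mass per unit area of the two columns: ρ_c h = (ρ_m − ρ_c) r.
h = r (ρ_m − ρ_c) / ρ_c = 28.4 km × (3320 − 2830) / 2830 = 4.92 km.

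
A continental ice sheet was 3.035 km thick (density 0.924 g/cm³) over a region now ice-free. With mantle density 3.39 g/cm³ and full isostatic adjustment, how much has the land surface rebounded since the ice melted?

0.827 km

Removing the load lets mantle flow back in; uplift u satisfies ρ_ice t = ρ_m u.
u = t ρ_ice/ρ_m = 3.035 km × 0.924/3.39 = 0.827 km.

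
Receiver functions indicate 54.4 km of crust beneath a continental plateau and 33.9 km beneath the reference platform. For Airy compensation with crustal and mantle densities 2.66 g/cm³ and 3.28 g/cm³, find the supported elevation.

3.88 km

Excess crust Δ = 54.4 km − 33.9 km = 20.5 km, split between elevation h and root r with h + r = Δ.
Airy balance ρ_c h = (ρ_m − ρ_c) r gives r = h ρ_c/(ρ_m − ρ_c), so h (1 + ρ_c/(ρ_m − ρ_c)) = Δ, i.e. h = Δ (ρ_m − ρ_c)/ρ_m.
h = 20.5 km × 0.62/3.28 = 3.88 km.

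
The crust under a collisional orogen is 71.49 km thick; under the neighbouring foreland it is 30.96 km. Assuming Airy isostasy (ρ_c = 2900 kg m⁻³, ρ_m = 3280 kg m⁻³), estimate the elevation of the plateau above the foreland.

4.7 km

Excess crust Δ = 71.49 km − 30.96 km = 40.53 km, split between elevation h and root r with h + r = Δ.
Airy balance ρ_c h = (ρ_m − ρ_c) r gives r = h ρ_c/(ρ_m − ρ_c), so h (1 + ρ_c/(ρ_m − ρ_c)) = Δ, i.e. h = Δ (ρ_m − ρ_c)/ρ_m.
h = 40.53 km × 380/3280 = 4.7 km.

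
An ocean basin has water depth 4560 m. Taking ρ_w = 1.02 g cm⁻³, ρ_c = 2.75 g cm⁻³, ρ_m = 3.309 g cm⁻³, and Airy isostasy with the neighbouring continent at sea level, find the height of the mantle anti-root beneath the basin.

In Airy isostatic equilibrium: replacing crust with seawater at the top is compensated by replacing crust with mantle at the base: d (ρ_c − ρ_w) = a (ρ_m − ρ_c).
a = d (ρ_c − ρ_w)/(ρ_m − ρ_c) = 4560 m × 1.73/0.559 = 14100 m.

14100 m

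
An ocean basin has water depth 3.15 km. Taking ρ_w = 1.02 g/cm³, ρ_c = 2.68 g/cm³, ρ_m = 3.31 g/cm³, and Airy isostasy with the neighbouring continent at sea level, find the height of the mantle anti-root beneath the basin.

8.3 km

By Archimedes' principle applied to the lithosphere: replacing crust with seawater at the top is compensated by replacing crust with mantle at the base: d (ρ_c − ρ_w) = a (ρ_m − ρ_c).
a = d (ρ_c − ρ_w)/(ρ_m − ρ_c) = 3.15 km × 1.66/0.63 = 8.3 km.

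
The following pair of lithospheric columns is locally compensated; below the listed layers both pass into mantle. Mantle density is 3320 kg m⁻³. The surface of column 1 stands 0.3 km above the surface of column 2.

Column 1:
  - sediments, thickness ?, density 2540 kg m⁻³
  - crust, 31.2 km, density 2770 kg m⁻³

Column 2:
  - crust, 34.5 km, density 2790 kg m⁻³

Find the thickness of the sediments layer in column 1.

Take the compensation level at the base of the deeper column (depth z_c below the surface of column 1) and equate Σ ρ_i t_i down to z_c; mantle fills any gap and the z_c terms cancel.
Column 1: x×2540 + 31.2×2770 + (z_c − 31.2 − x)×3320
Column 2: 0.3×0 + 34.5×2790 + (z_c − 0.3 − 34.5)×3320
The z_c×3320 term appears on both sides and cancels. Collect the known terms of each column as K = Σ(ρt)_known − 3320 × (depth of known layers): K_1 = 86424 − 3320×31.2 = −17160; K_2 = 96255 − 3320×(0.3 + 34.5) = −19281.
Balance: K_1 − x×(3320 − 2540) = K_2, so x = (K_1 − K_2)/(3320 − 2540) = 2121/780 = 2.72 km.

2.72 km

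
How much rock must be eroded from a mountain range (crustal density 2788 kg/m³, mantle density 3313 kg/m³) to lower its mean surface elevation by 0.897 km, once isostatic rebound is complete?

5.66 km

Net drop Δ = e − u = e − e ρ_c/ρ_m = e (ρ_m − ρ_c)/ρ_m.
e = Δ ρ_m/(ρ_m − ρ_c) = 0.897 km × 3313/525 = 5.66 km.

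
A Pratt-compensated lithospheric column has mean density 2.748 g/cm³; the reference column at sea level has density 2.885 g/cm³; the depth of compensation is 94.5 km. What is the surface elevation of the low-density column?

ρ_ref D = ρ (D + h) → h = D (ρ_ref − ρ)/ρ.
h = 94.5 km × (2.885 − 2.748)/2.748 = 4.71 km.

4.71 km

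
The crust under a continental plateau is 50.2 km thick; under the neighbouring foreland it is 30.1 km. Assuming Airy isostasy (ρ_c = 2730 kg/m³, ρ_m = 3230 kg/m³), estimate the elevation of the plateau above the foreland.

3.11 km

Excess crust Δ = 50.2 km − 30.1 km = 20.1 km, split between elevation h and root r with h + r = Δ.
Airy balance ρ_c h = (ρ_m − ρ_c) r gives r = h ρ_c/(ρ_m − ρ_c), so h (1 + ρ_c/(ρ_m − ρ_c)) = Δ, i.e. h = Δ (ρ_m − ρ_c)/ρ_m.
h = 20.1 km × 500/3230 = 3.11 km.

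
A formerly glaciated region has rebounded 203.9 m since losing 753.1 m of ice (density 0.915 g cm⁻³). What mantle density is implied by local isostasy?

3.38 g cm⁻³

ρ_m = ρ_ice t / u = 0.915 × 753.1 m/203.9 m = 3.38 g cm⁻³.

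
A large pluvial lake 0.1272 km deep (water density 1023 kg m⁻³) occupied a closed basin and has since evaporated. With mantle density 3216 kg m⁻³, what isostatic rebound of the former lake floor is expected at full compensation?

0.0405 km

u = d ρ_w/ρ_m = 0.1272 km × 1023/3216 = 0.0405 km.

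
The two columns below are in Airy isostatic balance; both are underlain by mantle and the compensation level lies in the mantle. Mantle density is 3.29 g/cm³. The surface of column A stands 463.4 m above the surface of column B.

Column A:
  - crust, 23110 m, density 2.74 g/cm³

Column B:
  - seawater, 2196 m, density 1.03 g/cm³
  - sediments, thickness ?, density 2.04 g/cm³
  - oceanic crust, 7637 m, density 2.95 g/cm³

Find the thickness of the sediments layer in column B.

Take the compensation level at the base of the deeper column (depth z_c below the surface of column A) and equate Σ ρ_i t_i down to z_c; mantle fills any gap and the z_c terms cancel.
Column A: 23110×2.74 + (z_c − 23110)×3.29
Column B: 463.4×0 + 2196×1.03 + x×2.04 + 7637×2.95 + (z_c − 463.4 − 9833 − x)×3.29
The z_c×3.29 term appears on both sides and cancels. Collect the known terms of each column as K = Σ(ρt)_known − 3.29 × (depth of known layers): K_A = 63321.4 − 3.29×23110 = −12710.5; K_B = 24791.03 − 3.29×(463.4 + 9833) = −9084.126.
Balance: K_A = K_B − x×(3.29 − 2.04), so x = (K_B − K_A)/(3.29 − 2.04) = 3626.37/1.25 = 2900 m.

2900 m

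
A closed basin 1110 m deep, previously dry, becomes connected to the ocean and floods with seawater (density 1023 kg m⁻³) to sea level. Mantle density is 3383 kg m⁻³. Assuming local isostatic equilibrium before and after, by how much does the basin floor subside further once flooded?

481 m

After flooding the water column is d + s deep. Its weight must equal the weight of mantle displaced by the extra subsidence s: (d + s) ρ_w = s ρ_m.
s = d ρ_w / (ρ_m − ρ_w) = 1110 m × 1023/(3383 − 1023) = 481 m.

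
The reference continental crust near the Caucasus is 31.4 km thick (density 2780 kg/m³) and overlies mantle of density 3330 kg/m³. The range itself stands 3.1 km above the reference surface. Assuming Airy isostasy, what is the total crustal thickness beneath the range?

Root depth r = h ρ_c / (ρ_m − ρ_c) = 3.1 km × 2780 / 550 = 15.67 km.
Total thickness = T + h + r = 31.4 km + 3.1 km + 15.67 km = 50.2 km.

50.2 km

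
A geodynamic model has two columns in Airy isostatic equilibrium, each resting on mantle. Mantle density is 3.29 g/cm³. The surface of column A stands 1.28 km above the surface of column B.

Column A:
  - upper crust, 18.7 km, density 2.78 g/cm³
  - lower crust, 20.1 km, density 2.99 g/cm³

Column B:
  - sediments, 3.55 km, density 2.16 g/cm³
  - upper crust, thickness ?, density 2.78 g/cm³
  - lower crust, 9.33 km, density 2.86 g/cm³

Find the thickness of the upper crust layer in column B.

Take the compensation level at the base of the deeper column (depth z_c below the surface of column A) and equate Σ ρ_i t_i down to z_c; mantle fills any gap and the z_c terms cancel.
Column A: 18.7×2.78 + 20.1×2.99 + (z_c − 38.8)×3.29
Column B: 1.28×0 + 3.55×2.16 + x×2.78 + 9.33×2.86 + (z_c − 1.28 − 12.88 − x)×3.29
The z_c×3.29 term appears on both sides and cancels. Collect the known terms of each column as K = Σ(ρt)_known − 3.29 × (depth of known layers): K_A = 112.085 − 3.29×38.8 = −15.567; K_B = 34.3518 − 3.29×(1.28 + 12.88) = −12.2346.
Balance: K_A = K_B − x×(3.29 − 2.78), so x = (K_B − K_A)/(3.29 − 2.78) = 3.3324/0.51 = 6.53 km.

6.53 km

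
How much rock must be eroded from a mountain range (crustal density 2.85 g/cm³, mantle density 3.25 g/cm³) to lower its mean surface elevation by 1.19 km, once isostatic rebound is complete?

Net drop Δ = e − u = e − e ρ_c/ρ_m = e (ρ_m − ρ_c)/ρ_m.
e = Δ ρ_m/(ρ_m − ρ_c) = 1.19 km × 3.25/0.4 = 9.67 km.

9.67 km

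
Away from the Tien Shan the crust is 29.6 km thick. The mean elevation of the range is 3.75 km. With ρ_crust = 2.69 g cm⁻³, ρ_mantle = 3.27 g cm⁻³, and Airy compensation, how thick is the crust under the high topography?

Root depth r = h ρ_c / (ρ_m − ρ_c) = 3.75 km × 2.69 / 0.58 = 17.39 km.
Total thickness = T + h + r = 29.6 km + 3.75 km + 17.39 km = 50.7 km.

50.7 km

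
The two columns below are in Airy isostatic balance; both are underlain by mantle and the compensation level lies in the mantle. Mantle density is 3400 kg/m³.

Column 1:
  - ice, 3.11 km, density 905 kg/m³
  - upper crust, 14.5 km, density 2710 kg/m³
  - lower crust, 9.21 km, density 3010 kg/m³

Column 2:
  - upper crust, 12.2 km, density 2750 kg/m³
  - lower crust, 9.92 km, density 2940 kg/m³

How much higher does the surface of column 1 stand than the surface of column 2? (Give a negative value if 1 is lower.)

2.61 km

For any compensation level in the mantle, the mantle terms cancel and isostasy reduces to e = (Σt_1 − Σt_2) − (Σ(ρt)_1 − Σ(ρt)_2) / ρ_m.
Σt_1 = 26.82 km; Σt_2 = 22.12 km; Σ(ρt)_1 = 69831.65; Σ(ρt)_2 = 62714.8 (in km·kg/m³).
e = (26.82 − 22.12) − (69831.65 − 62714.8) / 3400 = 2.61 km.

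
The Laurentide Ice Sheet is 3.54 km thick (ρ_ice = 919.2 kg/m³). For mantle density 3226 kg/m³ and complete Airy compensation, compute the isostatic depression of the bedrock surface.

Balancing pressure at the compensation depth: the ice load ρ_ice t is balanced by mantle displaced below, ρ_m s.
s = t ρ_ice / ρ_m = 3.54 km × 919.2/3226 = 1.01 km.

1.01 km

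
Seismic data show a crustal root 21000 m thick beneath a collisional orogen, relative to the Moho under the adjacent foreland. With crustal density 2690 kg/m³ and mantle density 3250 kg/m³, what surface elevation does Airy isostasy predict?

4370 m

For local isostatic compensation: ρ_c h = (ρ_m − ρ_c) r.
h = r (ρ_m − ρ_c) / ρ_c = 21000 m × (3250 − 2690) / 2690 = 4370 m.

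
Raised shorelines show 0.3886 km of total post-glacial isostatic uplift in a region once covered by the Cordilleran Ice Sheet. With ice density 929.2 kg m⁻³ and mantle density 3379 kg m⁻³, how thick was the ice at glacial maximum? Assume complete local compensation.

1.41 km

u = t ρ_ice/ρ_m → t = u ρ_m/ρ_ice = 0.3886 km × 3379/929.2 = 1.41 km.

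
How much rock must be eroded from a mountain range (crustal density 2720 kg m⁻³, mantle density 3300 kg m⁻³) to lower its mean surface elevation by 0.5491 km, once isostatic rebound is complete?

Net drop Δ = e − u = e − e ρ_c/ρ_m = e (ρ_m − ρ_c)/ρ_m.
e = Δ ρ_m/(ρ_m − ρ_c) = 0.5491 km × 3300/580 = 3.12 km.

3.12 km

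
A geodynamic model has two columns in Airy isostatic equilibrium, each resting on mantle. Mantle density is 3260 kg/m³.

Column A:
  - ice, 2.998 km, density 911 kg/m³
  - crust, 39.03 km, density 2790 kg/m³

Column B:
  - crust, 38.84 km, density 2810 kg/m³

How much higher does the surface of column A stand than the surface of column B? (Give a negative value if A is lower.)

2.43 km

For any compensation level in the mantle, the mantle terms cancel and isostasy reduces to e = (Σt_A − Σt_B) − (Σ(ρt)_A − Σ(ρt)_B) / ρ_m.
Σt_A = 42.028 km; Σt_B = 38.84 km; Σ(ρt)_A = 111624.878; Σ(ρt)_B = 109140.4 (in km·kg/m³).
e = (42.028 − 38.84) − (111624.878 − 109140.4) / 3260 = 2.43 km.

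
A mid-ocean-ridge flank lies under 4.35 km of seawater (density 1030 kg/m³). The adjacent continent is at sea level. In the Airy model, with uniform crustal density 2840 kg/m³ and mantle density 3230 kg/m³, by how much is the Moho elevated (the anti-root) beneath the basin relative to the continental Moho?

Balancing pressure at the compensation depth: replacing crust with seawater at the top is compensated by replacing crust with mantle at the base: d (ρ_c − ρ_w) = a (ρ_m − ρ_c).
a = d (ρ_c − ρ_w)/(ρ_m − ρ_c) = 4.35 km × 1810/390 = 20.2 km.

20.2 km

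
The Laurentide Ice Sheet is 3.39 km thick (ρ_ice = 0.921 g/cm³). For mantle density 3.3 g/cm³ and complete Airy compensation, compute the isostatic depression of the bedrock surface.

Balancing pressure at the compensation depth: the ice load ρ_ice t is balanced by mantle displaced below, ρ_m s.
s = t ρ_ice / ρ_m = 3.39 km × 0.921/3.3 = 0.946 km.

0.946 km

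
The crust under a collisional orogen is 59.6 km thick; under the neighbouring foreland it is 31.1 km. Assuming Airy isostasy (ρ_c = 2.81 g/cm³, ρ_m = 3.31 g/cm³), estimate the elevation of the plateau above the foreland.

Excess crust Δ = 59.6 km − 31.1 km = 28.5 km, split between elevation h and root r with h + r = Δ.
Airy balance ρ_c h = (ρ_m − ρ_c) r gives r = h ρ_c/(ρ_m − ρ_c), so h (1 + ρ_c/(ρ_m − ρ_c)) = Δ, i.e. h = Δ (ρ_m − ρ_c)/ρ_m.
h = 28.5 km × 0.5/3.31 = 4.31 km.

4.31 km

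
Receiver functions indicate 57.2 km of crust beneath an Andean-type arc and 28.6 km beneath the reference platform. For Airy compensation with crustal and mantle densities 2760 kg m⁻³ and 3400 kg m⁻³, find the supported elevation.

5.38 km

Excess crust Δ = 57.2 km − 28.6 km = 28.6 km, split between elevation h and root r with h + r = Δ.
Airy balance ρ_c h = (ρ_m − ρ_c) r gives r = h ρ_c/(ρ_m − ρ_c), so h (1 + ρ_c/(ρ_m − ρ_c)) = Δ, i.e. h = Δ (ρ_m − ρ_c)/ρ_m.
h = 28.6 km × 640/3400 = 5.38 km.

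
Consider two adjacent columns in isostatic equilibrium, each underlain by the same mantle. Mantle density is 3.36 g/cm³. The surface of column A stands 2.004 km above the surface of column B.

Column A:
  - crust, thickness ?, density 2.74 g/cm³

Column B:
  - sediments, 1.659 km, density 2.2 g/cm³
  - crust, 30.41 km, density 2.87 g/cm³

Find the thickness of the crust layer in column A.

Take the compensation level at the base of the deeper column (depth z_c below the surface of column A) and equate Σ ρ_i t_i down to z_c; mantle fills any gap and the z_c terms cancel.
Column A: x×2.74 + (z_c − 0 − x)×3.36
Column B: 2.004×0 + 1.659×2.2 + 30.41×2.87 + (z_c − 2.004 − 32.069)×3.36
The z_c×3.36 term appears on both sides and cancels. Collect the known terms of each column as K = Σ(ρt)_known − 3.36 × (depth of known layers): K_A = 0 − 3.36×0 = 0; K_B = 90.9265 − 3.36×(2.004 + 32.069) = −23.55878.
Balance: K_A − x×(3.36 − 2.74) = K_B, so x = (K_A − K_B)/(3.36 − 2.74) = 23.5588/0.62 = 38 km.

38 km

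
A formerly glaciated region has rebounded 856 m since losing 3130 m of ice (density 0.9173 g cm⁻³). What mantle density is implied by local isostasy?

ρ_m = ρ_ice t / u = 0.9173 × 3130 m/856 m = 3.35 g cm⁻³.

3.35 g cm⁻³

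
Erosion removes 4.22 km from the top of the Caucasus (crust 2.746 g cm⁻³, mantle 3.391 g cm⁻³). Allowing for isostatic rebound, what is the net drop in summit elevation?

Rebound u = e ρ_c/ρ_m = 4.22 km × 2.746/3.391 = 3.417 km.
Net surface drop = e − u = 4.22 km − 3.417 km = e (ρ_m − ρ_c)/ρ_m = 0.803 km.

0.803 km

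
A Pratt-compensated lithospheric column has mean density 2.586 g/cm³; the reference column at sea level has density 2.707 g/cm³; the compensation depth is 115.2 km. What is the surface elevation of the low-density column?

ρ_ref D = ρ (D + h) → h = D (ρ_ref − ρ)/ρ.
h = 115.2 km × (2.707 − 2.586)/2.586 = 5.39 km.

5.39 km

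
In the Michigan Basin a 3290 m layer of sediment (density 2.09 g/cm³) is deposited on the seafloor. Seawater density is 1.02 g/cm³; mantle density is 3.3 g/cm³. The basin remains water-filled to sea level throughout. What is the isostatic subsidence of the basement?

1540 m

Submarine loading: the sediment displaces seawater, and the subsidence is in turn flooded, so s (ρ_m − ρ_w) = t (ρ_sed − ρ_w).
s = 3290 m × (2.09 − 1.02) / (3.3 − 1.02) = 1540 m.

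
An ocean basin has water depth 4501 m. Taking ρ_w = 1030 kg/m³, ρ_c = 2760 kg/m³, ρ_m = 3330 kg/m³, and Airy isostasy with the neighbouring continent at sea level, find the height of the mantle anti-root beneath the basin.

13700 m

For local isostatic compensation: replacing crust with seawater at the top is compensated by replacing crust with mantle at the base: d (ρ_c − ρ_w) = a (ρ_m − ρ_c).
a = d (ρ_c − ρ_w)/(ρ_m − ρ_c) = 4501 m × 1730/570 = 13700 m.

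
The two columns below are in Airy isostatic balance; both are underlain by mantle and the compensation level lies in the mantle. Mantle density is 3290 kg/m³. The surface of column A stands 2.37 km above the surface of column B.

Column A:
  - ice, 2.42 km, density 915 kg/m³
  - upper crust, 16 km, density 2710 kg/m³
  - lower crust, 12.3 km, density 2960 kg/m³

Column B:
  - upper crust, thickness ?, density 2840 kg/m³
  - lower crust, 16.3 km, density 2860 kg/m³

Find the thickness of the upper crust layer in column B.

Take the compensation level at the base of the deeper column (depth z_c below the surface of column A) and equate Σ ρ_i t_i down to z_c; mantle fills any gap and the z_c terms cancel.
Column A: 2.42×915 + 16×2710 + 12.3×2960 + (z_c − 30.72)×3290
Column B: 2.37×0 + x×2840 + 16.3×2860 + (z_c − 2.37 − 16.3 − x)×3290
The z_c×3290 term appears on both sides and cancels. Collect the known terms of each column as K = Σ(ρt)_known − 3290 × (depth of known layers): K_A = 81982.3 − 3290×30.72 = −19086.5; K_B = 46618 − 3290×(2.37 + 16.3) = −14806.3.
Balance: K_A = K_B − x×(3290 − 2840), so x = (K_B − K_A)/(3290 − 2840) = 4280.2/450 = 9.51 km.

9.51 km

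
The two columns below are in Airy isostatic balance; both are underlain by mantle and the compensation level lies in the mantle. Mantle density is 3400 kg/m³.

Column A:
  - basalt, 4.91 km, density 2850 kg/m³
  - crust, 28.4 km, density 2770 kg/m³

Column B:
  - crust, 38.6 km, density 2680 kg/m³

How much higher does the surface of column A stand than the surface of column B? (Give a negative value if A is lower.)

−2.12 km

For any compensation level in the mantle, the mantle terms cancel and isostasy reduces to e = (Σt_A − Σt_B) − (Σ(ρt)_A − Σ(ρt)_B) / ρ_m.
Σt_A = 33.31 km; Σt_B = 38.6 km; Σ(ρt)_A = 92661.5; Σ(ρt)_B = 103448 (in km·kg/m³).
e = (33.31 − 38.6) − (92661.5 − 103448) / 3400 = −2.12 km.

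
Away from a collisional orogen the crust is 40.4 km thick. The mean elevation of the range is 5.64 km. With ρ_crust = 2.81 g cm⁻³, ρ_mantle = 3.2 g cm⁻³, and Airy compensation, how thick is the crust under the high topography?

86.7 km

Root depth r = h ρ_c / (ρ_m − ρ_c) = 5.64 km × 2.81 / 0.39 = 40.64 km.
Total thickness = T + h + r = 40.4 km + 5.64 km + 40.64 km = 86.7 km.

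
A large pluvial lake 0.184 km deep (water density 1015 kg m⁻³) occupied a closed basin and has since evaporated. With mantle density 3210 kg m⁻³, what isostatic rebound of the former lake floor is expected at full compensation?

0.0582 km

u = d ρ_w/ρ_m = 0.184 km × 1015/3210 = 0.0582 km.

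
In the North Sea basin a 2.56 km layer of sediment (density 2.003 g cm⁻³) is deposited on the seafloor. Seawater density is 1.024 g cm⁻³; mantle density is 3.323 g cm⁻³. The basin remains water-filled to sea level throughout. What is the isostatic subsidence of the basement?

Submarine loading: the sediment displaces seawater, and the subsidence is in turn flooded, so s (ρ_m − ρ_w) = t (ρ_sed − ρ_w).
s = 2.56 km × (2.003 − 1.024) / (3.323 − 1.024) = 1.09 km.

1.09 km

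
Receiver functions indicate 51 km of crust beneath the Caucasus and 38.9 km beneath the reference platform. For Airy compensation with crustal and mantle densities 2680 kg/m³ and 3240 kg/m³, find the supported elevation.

Excess crust Δ = 51 km − 38.9 km = 12.1 km, split between elevation h and root r with h + r = Δ.
Airy balance ρ_c h = (ρ_m − ρ_c) r gives r = h ρ_c/(ρ_m − ρ_c), so h (1 + ρ_c/(ρ_m − ρ_c)) = Δ, i.e. h = Δ (ρ_m − ρ_c)/ρ_m.
h = 12.1 km × 560/3240 = 2.09 km.

2.09 km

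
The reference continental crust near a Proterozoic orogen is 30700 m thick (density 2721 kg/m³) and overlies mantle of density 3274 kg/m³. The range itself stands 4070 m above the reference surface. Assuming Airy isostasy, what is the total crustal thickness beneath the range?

Root depth r = h ρ_c / (ρ_m − ρ_c) = 4070 m × 2721 / 553 = 20030 m.
Total thickness = T + h + r = 30700 m + 4070 m + 20030 m = 54800 m.

54800 m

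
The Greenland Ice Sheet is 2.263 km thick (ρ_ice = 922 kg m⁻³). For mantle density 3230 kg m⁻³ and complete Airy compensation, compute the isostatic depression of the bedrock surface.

Balancing pressure at the compensation depth: the ice load ρ_ice t is balanced by mantle displaced below, ρ_m s.
s = t ρ_ice / ρ_m = 2.263 km × 922/3230 = 0.646 km.

0.646 km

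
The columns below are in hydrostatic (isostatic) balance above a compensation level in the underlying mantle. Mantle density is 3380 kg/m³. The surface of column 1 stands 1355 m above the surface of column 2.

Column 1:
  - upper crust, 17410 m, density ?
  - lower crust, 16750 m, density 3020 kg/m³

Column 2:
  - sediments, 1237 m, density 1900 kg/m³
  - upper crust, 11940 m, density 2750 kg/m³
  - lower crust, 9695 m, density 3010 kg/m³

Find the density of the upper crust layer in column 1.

2720 kg/m³

Take the compensation level at the base of the deeper column (depth z_c below the surface of column 1) and equate Σ ρ_i t_i down to z_c; mantle fills any gap and the z_c terms cancel.
Column 1: 17410×ρ + 16750×3020 + (z_c − 34160)×3380
Column 2: 1355×0 + 1237×1900 + 11940×2750 + 9695×3010 + (z_c − 1355 − 22872)×3380
The z_c×3380 term appears on both sides and cancels. Collect the known terms of each column as K = Σ(ρt)_known − 3380 × (depth of known layers): K_1 = 50585000 − 3380×34160 = −64875800; K_2 = 64367250 − 3380×(1355 + 22872) = −17520010.
Balance: K_1 + 17410×ρ = K_2, so ρ = (K_2 − K_1)/17410 = 47355800/17410 = 2720 kg/m³.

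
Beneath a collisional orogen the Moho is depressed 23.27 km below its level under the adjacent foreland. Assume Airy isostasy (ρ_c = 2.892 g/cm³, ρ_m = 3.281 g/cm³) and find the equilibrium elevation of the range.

By Archimedes' principle applied to the lithosphere: ρ_c h = (ρ_m − ρ_c) r.
h = r (ρ_m − ρ_c) / ρ_c = 23.27 km × (3.281 − 2.892) / 2.892 = 3.13 km.

3.13 km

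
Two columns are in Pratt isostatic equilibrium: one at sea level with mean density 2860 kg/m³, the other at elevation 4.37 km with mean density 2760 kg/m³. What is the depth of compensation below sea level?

121 km

ρ_ref D = ρ (D + h) → D (ρ_ref − ρ) = ρ h.
D = ρ h/(ρ_ref − ρ) = 2760 × 4.37 km/(2860 − 2760) = 121 km.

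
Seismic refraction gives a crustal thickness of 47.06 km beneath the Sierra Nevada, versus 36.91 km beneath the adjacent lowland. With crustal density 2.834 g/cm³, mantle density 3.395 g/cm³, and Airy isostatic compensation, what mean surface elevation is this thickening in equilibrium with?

Excess crust Δ = 47.06 km − 36.91 km = 10.15 km, split between elevation h and root r with h + r = Δ.
Airy balance ρ_c h = (ρ_m − ρ_c) r gives r = h ρ_c/(ρ_m − ρ_c), so h (1 + ρ_c/(ρ_m − ρ_c)) = Δ, i.e. h = Δ (ρ_m − ρ_c)/ρ_m.
h = 10.15 km × 0.561/3.395 = 1.68 km.

1.68 km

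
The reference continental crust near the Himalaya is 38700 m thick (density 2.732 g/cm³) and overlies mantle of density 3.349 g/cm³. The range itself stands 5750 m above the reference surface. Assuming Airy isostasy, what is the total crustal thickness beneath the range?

Root depth r = h ρ_c / (ρ_m − ρ_c) = 5750 m × 2.732 / 0.617 = 25460 m.
Total thickness = T + h + r = 38700 m + 5750 m + 25460 m = 69900 m.

69900 m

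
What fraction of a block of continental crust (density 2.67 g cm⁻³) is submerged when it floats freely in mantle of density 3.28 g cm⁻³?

81.4%

Submerged fraction = ρ_obj/ρ_fluid = 2.67/3.28 = 81.4%.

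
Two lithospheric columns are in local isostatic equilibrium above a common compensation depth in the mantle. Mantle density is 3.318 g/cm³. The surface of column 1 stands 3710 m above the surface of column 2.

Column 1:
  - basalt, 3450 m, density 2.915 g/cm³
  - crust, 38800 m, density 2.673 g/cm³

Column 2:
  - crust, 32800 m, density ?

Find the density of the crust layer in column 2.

Take the compensation level at the base of the deeper column (depth z_c below the surface of column 1) and equate Σ ρ_i t_i down to z_c; mantle fills any gap and the z_c terms cancel.
Column 1: 3450×2.915 + 38800×2.673 + (z_c − 42250)×3.318
Column 2: 3710×0 + 32800×ρ + (z_c − 3710 − 32800)×3.318
The z_c×3.318 term appears on both sides and cancels. Collect the known terms of each column as K = Σ(ρt)_known − 3.318 × (depth of known layers): K_1 = 113769.15 − 3.318×42250 = −26416.35; K_2 = 0 − 3.318×(3710 + 32800) = −121140.18.
Balance: K_1 = K_2 + 32800×ρ, so ρ = (K_1 − K_2)/32800 = 94723.8/32800 = 2.89 g/cm³.

2.89 g/cm³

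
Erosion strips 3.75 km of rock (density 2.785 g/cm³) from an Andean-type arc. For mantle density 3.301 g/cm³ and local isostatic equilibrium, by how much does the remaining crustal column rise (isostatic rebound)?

3.16 km

Unloading: uplift u = e ρ_c/ρ_m = 3.75 km × 2.785/3.301 = 3.16 km.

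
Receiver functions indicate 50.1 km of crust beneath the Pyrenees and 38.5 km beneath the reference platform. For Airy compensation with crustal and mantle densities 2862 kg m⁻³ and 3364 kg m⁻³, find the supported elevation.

Excess crust Δ = 50.1 km − 38.5 km = 11.6 km, split between elevation h and root r with h + r = Δ.
Airy balance ρ_c h = (ρ_m − ρ_c) r gives r = h ρ_c/(ρ_m − ρ_c), so h (1 + ρ_c/(ρ_m − ρ_c)) = Δ, i.e. h = Δ (ρ_m − ρ_c)/ρ_m.
h = 11.6 km × 502/3364 = 1.73 km.

1.73 km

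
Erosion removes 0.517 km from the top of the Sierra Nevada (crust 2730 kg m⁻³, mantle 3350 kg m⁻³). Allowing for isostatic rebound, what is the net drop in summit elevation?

0.0957 km

Rebound u = e ρ_c/ρ_m = 0.517 km × 2730/3350 = 0.4213 km.
Net surface drop = e − u = 0.517 km − 0.4213 km = e (ρ_m − ρ_c)/ρ_m = 0.0957 km.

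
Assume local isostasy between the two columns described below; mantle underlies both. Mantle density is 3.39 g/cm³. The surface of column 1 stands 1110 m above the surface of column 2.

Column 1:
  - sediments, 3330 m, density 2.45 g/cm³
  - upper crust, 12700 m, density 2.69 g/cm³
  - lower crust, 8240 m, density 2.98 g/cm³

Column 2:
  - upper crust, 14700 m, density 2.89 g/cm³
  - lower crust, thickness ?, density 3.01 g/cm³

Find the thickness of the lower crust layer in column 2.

Take the compensation level at the base of the deeper column (depth z_c below the surface of column 1) and equate Σ ρ_i t_i down to z_c; mantle fills any gap and the z_c terms cancel.
Column 1: 3330×2.45 + 12700×2.69 + 8240×2.98 + (z_c − 24270)×3.39
Column 2: 1110×0 + 14700×2.89 + x×3.01 + (z_c − 1110 − 14700 − x)×3.39
The z_c×3.39 term appears on both sides and cancels. Collect the known terms of each column as K = Σ(ρt)_known − 3.39 × (depth of known layers): K_1 = 66876.7 − 3.39×24270 = −15398.6; K_2 = 42483 − 3.39×(1110 + 14700) = −11112.9.
Balance: K_1 = K_2 − x×(3.39 − 3.01), so x = (K_2 − K_1)/(3.39 − 3.01) = 4285.7/0.38 = 11300 m.

11300 m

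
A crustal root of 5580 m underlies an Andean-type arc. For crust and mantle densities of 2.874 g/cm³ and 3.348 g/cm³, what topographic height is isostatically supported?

920 m

For local isostatic compensation: ρ_c h = (ρ_m − ρ_c) r.
h = r (ρ_m − ρ_c) / ρ_c = 5580 m × (3.348 − 2.874) / 2.874 = 920 m.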